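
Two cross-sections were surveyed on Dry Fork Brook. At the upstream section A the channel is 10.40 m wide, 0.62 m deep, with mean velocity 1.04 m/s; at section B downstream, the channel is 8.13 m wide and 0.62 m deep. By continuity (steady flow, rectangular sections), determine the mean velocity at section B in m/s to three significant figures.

1.33 m/s

Q = A₁V₁ = (10.40×0.62) × 1.04 = 6.706 m³/s
A₂ = 8.13 × 0.62 = 5.041 m²
V₂ = Q/A₂ = 6.706/5.041 = 1.330 m/s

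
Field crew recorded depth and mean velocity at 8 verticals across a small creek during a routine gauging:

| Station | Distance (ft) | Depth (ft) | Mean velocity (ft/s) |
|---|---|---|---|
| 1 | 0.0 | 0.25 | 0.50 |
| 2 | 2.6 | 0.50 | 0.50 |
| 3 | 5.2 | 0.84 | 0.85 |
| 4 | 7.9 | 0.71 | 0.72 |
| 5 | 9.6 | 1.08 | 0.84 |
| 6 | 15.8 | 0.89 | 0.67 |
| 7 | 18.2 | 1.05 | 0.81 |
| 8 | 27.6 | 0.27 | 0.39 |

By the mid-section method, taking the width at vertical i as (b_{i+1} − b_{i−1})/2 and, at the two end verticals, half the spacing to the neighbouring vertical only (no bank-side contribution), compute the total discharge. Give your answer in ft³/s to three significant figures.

w_1 = (2.6 − 0.0)/2 = 1.3 ft; q_1 = 0.50 × 0.25 × 1.3 = 0.1625 ft³/s
w_2 = (5.2 − 0.0)/2 = 2.6 ft; q_2 = 0.50 × 0.50 × 2.6 = 0.6500 ft³/s
w_3 = (7.9 − 2.6)/2 = 2.65 ft; q_3 = 0.85 × 0.84 × 2.65 = 1.892 ft³/s
w_4 = (9.6 − 5.2)/2 = 2.2 ft; q_4 = 0.72 × 0.71 × 2.2 = 1.125 ft³/s
w_5 = (15.8 − 7.9)/2 = 3.95 ft; q_5 = 0.84 × 1.08 × 3.95 = 3.583 ft³/s
w_6 = (18.2 − 9.6)/2 = 4.3 ft; q_6 = 0.67 × 0.89 × 4.3 = 2.564 ft³/s
w_7 = (27.6 − 15.8)/2 = 5.9 ft; q_7 = 0.81 × 1.05 × 5.9 = 5.018 ft³/s
w_8 = (27.6 − 18.2)/2 = 4.7 ft; q_8 = 0.39 × 0.27 × 4.7 = 0.4949 ft³/s
Q = Σ qᵢ = 15.49 ft³/s

15.5 ft³/s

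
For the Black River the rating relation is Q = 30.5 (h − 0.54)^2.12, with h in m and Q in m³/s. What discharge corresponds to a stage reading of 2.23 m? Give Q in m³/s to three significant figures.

92.8 m³/s

Q = 30.5 × (2.23 − 0.54)^2.12 = 30.5 × 1.69^2.12 = 92.77 m³/s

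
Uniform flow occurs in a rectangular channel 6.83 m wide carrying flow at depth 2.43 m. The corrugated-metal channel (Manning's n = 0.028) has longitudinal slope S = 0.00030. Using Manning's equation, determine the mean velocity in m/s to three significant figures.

A = b·y = 6.83 × 2.43 = 16.60 m²
P = b + 2y = 6.83 + 2×2.43 = 11.69 m
R = A/P = 16.60/11.69 = 1.420 m
Q = (1/n)·A·R^(2/3)·S^(1/2) = (1/0.028) × 16.60 × 1.420^(2/3) × 0.00030^(1/2) = 12.97 m³/s
V = Q/A = 12.97/16.60 = 0.7814 m/s

0.781 m/s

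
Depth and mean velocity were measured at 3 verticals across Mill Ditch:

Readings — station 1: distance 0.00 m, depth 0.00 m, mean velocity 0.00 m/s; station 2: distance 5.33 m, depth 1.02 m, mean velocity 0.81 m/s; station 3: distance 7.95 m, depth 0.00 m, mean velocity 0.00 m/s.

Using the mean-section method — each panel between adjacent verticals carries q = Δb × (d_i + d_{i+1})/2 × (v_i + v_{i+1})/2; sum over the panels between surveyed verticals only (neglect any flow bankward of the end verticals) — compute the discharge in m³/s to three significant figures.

1.64 m³/s

Panel 1-2: Δb = 5.33 m, d̄ = (0.00+1.02)/2 = 0.51, v̄ = (0.00+0.81)/2 = 0.405 → q = 5.33×0.51×0.405 = 1.101 m³/s
Panel 2-3: Δb = 2.62 m, d̄ = (1.02+0.00)/2 = 0.51, v̄ = (0.81+0.00)/2 = 0.405 → q = 2.62×0.51×0.405 = 0.5412 m³/s
Q = Σ q = 1.642 m³/s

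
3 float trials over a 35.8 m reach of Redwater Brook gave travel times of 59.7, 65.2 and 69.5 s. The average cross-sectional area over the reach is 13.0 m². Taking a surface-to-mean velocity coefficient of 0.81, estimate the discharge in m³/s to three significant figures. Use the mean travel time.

5.82 m³/s

t̄ = (59.7 + 65.2 + 69.5) / 3 = 64.8 s
v_surface = L / t̄ = 35.8 / 64.8 = 0.5525 m/s
v_mean = 0.81 × 0.5525 = 0.4475 m/s
Q = A × v_mean = 13.0 × 0.4475 = 5.818 m³/s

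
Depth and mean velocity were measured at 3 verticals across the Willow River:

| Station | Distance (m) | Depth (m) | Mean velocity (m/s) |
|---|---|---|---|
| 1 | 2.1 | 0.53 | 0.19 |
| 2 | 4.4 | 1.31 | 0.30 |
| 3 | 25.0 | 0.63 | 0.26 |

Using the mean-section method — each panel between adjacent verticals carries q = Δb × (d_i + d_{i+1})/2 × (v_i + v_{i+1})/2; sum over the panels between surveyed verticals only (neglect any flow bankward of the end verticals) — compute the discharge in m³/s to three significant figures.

Panel 1-2: Δb = 2.3 m, d̄ = (0.53+1.31)/2 = 0.92, v̄ = (0.19+0.30)/2 = 0.245 → q = 2.3×0.92×0.245 = 0.5184 m³/s
Panel 2-3: Δb = 20.6 m, d̄ = (1.31+0.63)/2 = 0.97, v̄ = (0.30+0.26)/2 = 0.28 → q = 20.6×0.97×0.28 = 5.595 m³/s
Q = Σ q = 6.113 m³/s

6.11 m³/s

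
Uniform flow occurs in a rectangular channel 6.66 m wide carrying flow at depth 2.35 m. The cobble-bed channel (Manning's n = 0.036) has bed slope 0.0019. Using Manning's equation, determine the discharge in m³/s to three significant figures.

23.5 m³/s

A = b·y = 6.66 × 2.35 = 15.65 m²
P = b + 2y = 6.66 + 2×2.35 = 11.36 m
R = A/P = 15.65/11.36 = 1.378 m
Q = (1/n)·A·R^(2/3)·S^(1/2) = (1/0.036) × 15.65 × 1.378^(2/3) × 0.0019^(1/2) = 23.46 m³/s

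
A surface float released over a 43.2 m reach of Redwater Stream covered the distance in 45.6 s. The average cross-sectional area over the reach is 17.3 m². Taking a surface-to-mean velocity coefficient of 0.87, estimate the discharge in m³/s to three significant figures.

v_surface = L / t̄ = 43.2 / 45.6 = 0.9474 m/s
v_mean = 0.87 × 0.9474 = 0.8242 m/s
Q = A × v_mean = 17.3 × 0.8242 = 14.26 m³/s

14.3 m³/s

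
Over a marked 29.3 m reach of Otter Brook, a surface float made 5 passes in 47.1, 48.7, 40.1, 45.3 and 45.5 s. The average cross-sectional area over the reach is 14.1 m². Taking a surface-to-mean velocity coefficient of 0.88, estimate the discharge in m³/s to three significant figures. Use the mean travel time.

8.02 m³/s

t̄ = (47.1 + 48.7 + 40.1 + 45.3 + 45.5) / 5 = 45.34 s
v_surface = L / t̄ = 29.3 / 45.34 = 0.6462 m/s
v_mean = 0.88 × 0.6462 = 0.5687 m/s
Q = A × v_mean = 14.1 × 0.5687 = 8.018 m³/s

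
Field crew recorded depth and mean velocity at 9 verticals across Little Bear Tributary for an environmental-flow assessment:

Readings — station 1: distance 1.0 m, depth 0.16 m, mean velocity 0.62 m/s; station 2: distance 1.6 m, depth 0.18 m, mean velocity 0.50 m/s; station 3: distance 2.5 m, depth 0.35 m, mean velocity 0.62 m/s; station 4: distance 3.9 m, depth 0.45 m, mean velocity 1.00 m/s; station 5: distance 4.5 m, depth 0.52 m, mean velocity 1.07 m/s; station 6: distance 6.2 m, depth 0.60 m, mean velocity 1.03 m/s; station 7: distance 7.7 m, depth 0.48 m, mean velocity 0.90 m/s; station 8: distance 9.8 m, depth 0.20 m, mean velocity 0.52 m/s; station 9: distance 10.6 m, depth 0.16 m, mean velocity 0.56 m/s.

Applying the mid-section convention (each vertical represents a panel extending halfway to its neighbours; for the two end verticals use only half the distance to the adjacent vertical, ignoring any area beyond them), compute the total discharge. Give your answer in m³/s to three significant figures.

3.39 m³/s

w_1 = (1.6 − 1.0)/2 = 0.3 m; q_1 = 0.62 × 0.16 × 0.3 = 0.02976 m³/s
w_2 = (2.5 − 1.0)/2 = 0.75 m; q_2 = 0.50 × 0.18 × 0.75 = 0.06750 m³/s
w_3 = (3.9 − 1.6)/2 = 1.15 m; q_3 = 0.62 × 0.35 × 1.15 = 0.2496 m³/s
w_4 = (4.5 − 2.5)/2 = 1 m; q_4 = 1.00 × 0.45 × 1 = 0.4500 m³/s
w_5 = (6.2 − 3.9)/2 = 1.15 m; q_5 = 1.07 × 0.52 × 1.15 = 0.6399 m³/s
w_6 = (7.7 − 4.5)/2 = 1.6 m; q_6 = 1.03 × 0.60 × 1.6 = 0.9888 m³/s
w_7 = (9.8 − 6.2)/2 = 1.8 m; q_7 = 0.90 × 0.48 × 1.8 = 0.7776 m³/s
w_8 = (10.6 − 7.7)/2 = 1.45 m; q_8 = 0.52 × 0.20 × 1.45 = 0.1508 m³/s
w_9 = (10.6 − 9.8)/2 = 0.4 m; q_9 = 0.56 × 0.16 × 0.4 = 0.03584 m³/s
Q = Σ qᵢ = 3.390 m³/s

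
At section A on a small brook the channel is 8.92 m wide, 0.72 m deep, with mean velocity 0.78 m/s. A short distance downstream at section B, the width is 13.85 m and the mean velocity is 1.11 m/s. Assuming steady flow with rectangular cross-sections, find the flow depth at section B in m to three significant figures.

0.326 m

Q = A₁V₁ = (8.92×0.72) × 0.78 = 5.009 m³/s
d₂ = Q/(b₂ V₂) = 5.009/(13.85×1.11) = 0.3259 m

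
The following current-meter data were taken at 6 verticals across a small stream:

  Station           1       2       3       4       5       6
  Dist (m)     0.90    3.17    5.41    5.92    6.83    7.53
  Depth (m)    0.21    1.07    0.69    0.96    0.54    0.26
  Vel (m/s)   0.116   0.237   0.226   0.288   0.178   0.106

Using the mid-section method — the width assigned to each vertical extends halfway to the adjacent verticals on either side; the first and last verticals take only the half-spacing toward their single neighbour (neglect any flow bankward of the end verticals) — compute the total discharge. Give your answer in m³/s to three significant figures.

1.10 m³/s

w_1 = (3.17 − 0.90)/2 = 1.135 m; q_1 = 0.116 × 0.21 × 1.135 = 0.02765 m³/s
w_2 = (5.41 − 0.90)/2 = 2.255 m; q_2 = 0.237 × 1.07 × 2.255 = 0.5718 m³/s
w_3 = (5.92 − 3.17)/2 = 1.375 m; q_3 = 0.226 × 0.69 × 1.375 = 0.2144 m³/s
w_4 = (6.83 − 5.41)/2 = 0.71 m; q_4 = 0.288 × 0.96 × 0.71 = 0.1963 m³/s
w_5 = (7.53 − 5.92)/2 = 0.805 m; q_5 = 0.178 × 0.54 × 0.805 = 0.07738 m³/s
w_6 = (7.53 − 6.83)/2 = 0.35 m; q_6 = 0.106 × 0.26 × 0.35 = 0.009646 m³/s
Q = Σ qᵢ = 1.097 m³/s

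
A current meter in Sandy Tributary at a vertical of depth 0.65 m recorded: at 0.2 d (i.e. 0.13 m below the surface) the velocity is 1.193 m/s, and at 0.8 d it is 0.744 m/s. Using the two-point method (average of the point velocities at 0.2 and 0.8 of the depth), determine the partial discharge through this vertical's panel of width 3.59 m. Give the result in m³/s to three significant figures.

v̄ = (1.193 + 0.744) / 2 = 0.9685 m/s
q = v̄ × d × w = 0.9685 × 0.65 × 3.59 = 2.260 m³/s

2.26 m³/s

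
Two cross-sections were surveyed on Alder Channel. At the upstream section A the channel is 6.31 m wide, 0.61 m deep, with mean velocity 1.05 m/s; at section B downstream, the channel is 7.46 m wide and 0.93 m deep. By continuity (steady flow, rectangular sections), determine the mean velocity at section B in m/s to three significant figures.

0.583 m/s

Q = A₁V₁ = (6.31×0.61) × 1.05 = 4.042 m³/s
A₂ = 7.46 × 0.93 = 6.938 m²
V₂ = Q/A₂ = 4.042/6.938 = 0.5825 m/s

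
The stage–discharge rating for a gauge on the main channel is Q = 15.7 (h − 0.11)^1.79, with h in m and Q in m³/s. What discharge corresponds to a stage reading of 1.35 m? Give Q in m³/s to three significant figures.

23.1 m³/s

Q = 15.7 × (1.35 − 0.11)^1.79 = 15.7 × 1.24^1.79 = 23.07 m³/s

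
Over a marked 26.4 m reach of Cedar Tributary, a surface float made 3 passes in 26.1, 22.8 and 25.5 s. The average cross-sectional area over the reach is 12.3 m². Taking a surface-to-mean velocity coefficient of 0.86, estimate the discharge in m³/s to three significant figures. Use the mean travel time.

t̄ = (26.1 + 22.8 + 25.5) / 3 = 24.8 s
v_surface = L / t̄ = 26.4 / 24.8 = 1.065 m/s
v_mean = 0.86 × 1.065 = 0.9155 m/s
Q = A × v_mean = 12.3 × 0.9155 = 11.26 m³/s

11.3 m³/s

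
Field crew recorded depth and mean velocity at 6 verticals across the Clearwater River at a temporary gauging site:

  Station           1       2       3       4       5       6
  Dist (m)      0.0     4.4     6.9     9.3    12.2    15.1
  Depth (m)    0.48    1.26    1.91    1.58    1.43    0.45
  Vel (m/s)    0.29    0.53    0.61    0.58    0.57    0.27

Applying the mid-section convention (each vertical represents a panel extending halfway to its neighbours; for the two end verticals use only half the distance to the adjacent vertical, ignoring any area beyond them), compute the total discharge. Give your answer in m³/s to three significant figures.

w_1 = (4.4 − 0.0)/2 = 2.2 m; q_1 = 0.29 × 0.48 × 2.2 = 0.3062 m³/s
w_2 = (6.9 − 0.0)/2 = 3.45 m; q_2 = 0.53 × 1.26 × 3.45 = 2.304 m³/s
w_3 = (9.3 − 4.4)/2 = 2.45 m; q_3 = 0.61 × 1.91 × 2.45 = 2.854 m³/s
w_4 = (12.2 − 6.9)/2 = 2.65 m; q_4 = 0.58 × 1.58 × 2.65 = 2.428 m³/s
w_5 = (15.1 − 9.3)/2 = 2.9 m; q_5 = 0.57 × 1.43 × 2.9 = 2.364 m³/s
w_6 = (15.1 − 12.2)/2 = 1.45 m; q_6 = 0.27 × 0.45 × 1.45 = 0.1762 m³/s
Q = Σ qᵢ = 10.43 m³/s

10.4 m³/s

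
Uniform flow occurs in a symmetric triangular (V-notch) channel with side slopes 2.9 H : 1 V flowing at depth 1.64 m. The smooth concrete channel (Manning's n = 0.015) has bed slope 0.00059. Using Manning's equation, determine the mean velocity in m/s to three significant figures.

1.37 m/s

A = z·y² = 2.9×1.64² = 7.800 m²
P = 2y√(1+z²) = 2×1.64×√(1+2.9²) = 10.06 m
R = A/P = 7.800/10.06 = 0.7752 m
Q = (1/n)·A·R^(2/3)·S^(1/2) = (1/0.015) × 7.800 × 0.7752^(2/3) × 0.00059^(1/2) = 10.66 m³/s
V = Q/A = 10.66/7.800 = 1.367 m/s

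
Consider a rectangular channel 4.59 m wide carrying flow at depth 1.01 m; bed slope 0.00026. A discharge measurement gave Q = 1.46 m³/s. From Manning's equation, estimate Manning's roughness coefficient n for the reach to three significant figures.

A = b·y = 4.59 × 1.01 = 4.636 m²
P = b + 2y = 4.59 + 2×1.01 = 6.610 m
R = A/P = 4.636/6.610 = 0.7013 m
n = (1/Q)·A·R^(2/3)·S^(1/2) = (1/1.46) × 4.636 × 0.7894 × 0.01612 = 0.04042

0.0404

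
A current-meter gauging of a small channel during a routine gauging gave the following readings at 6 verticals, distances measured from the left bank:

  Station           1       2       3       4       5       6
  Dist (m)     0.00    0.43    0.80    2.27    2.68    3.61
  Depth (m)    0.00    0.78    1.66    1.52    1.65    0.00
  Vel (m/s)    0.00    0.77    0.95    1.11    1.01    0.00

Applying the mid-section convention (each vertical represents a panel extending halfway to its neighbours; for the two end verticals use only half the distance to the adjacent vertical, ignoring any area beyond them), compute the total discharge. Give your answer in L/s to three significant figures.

4390 L/s

w_2 = (0.80 − 0.00)/2 = 0.4 m; q_2 = 0.77 × 0.78 × 0.4 = 0.2402 m³/s
w_3 = (2.27 − 0.43)/2 = 0.92 m; q_3 = 0.95 × 1.66 × 0.92 = 1.451 m³/s
w_4 = (2.68 − 0.80)/2 = 0.94 m; q_4 = 1.11 × 1.52 × 0.94 = 1.586 m³/s
w_5 = (3.61 − 2.27)/2 = 0.67 m; q_5 = 1.01 × 1.65 × 0.67 = 1.117 m³/s
Stations 1, 6 contribute zero (depth or velocity is 0).
Q = Σ qᵢ = 4.394 m³/s
= 4.394 × 1000 = 4394 L/s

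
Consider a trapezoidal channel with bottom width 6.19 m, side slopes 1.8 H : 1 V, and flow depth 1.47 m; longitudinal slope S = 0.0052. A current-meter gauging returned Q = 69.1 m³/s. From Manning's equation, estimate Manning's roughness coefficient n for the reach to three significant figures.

0.0141

A = (b + z·y)·y = (6.19 + 1.8×1.47)×1.47 = 12.99 m²
P = b + 2y√(1+z²) = 6.19 + 2×1.47×√(1+1.8²) = 12.24 m
R = A/P = 12.99/12.24 = 1.061 m
n = (1/Q)·A·R^(2/3)·S^(1/2) = (1/69.1) × 12.99 × 1.040 × 0.07211 = 0.01410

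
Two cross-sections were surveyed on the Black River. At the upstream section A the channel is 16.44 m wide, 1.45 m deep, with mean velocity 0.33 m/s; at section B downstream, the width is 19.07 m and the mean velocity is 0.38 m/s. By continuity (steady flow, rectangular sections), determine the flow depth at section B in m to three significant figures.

1.09 m

Q = A₁V₁ = (16.44×1.45) × 0.33 = 7.867 m³/s
d₂ = Q/(b₂ V₂) = 7.867/(19.07×0.38) = 1.086 m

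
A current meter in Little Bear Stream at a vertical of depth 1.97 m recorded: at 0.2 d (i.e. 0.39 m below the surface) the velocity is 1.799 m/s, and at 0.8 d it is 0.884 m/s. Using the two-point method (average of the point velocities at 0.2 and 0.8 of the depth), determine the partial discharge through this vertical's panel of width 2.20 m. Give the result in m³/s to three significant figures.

v̄ = (1.799 + 0.884) / 2 = 1.342 m/s
q = v̄ × d × w = 1.342 × 1.97 × 2.20 = 5.814 m³/s

5.81 m³/s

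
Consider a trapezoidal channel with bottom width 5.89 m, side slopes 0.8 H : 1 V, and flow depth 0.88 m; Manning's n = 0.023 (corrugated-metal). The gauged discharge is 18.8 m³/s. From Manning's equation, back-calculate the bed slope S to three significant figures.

A = (b + z·y)·y = (5.89 + 0.8×0.88)×0.88 = 5.803 m²
P = b + 2y√(1+z²) = 5.89 + 2×0.88×√(1+0.8²) = 8.144 m
R = A/P = 5.803/8.144 = 0.7125 m
S = (Q·n / (1·A·R^(2/3)))² = (18.8×0.023 / (1×5.803×0.7977))² = 0.008725

0.00873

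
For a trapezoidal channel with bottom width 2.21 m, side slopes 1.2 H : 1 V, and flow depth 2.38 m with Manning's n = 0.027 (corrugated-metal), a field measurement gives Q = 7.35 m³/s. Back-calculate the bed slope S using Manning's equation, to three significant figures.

A = (b + z·y)·y = (2.21 + 1.2×2.38)×2.38 = 12.06 m²
P = b + 2y√(1+z²) = 2.21 + 2×2.38×√(1+1.2²) = 9.645 m
R = A/P = 12.06/9.645 = 1.250 m
S = (Q·n / (1·A·R^(2/3)))² = (7.35×0.027 / (1×12.06×1.160))² = 0.0002012

0.000201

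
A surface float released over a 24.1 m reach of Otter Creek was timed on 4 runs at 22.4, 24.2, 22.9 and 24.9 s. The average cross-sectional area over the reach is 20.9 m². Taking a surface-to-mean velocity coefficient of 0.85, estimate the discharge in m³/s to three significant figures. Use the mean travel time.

t̄ = (22.4 + 24.2 + 22.9 + 24.9) / 4 = 23.6 s
v_surface = L / t̄ = 24.1 / 23.6 = 1.021 m/s
v_mean = 0.85 × 1.021 = 0.8680 m/s
Q = A × v_mean = 20.9 × 0.8680 = 18.14 m³/s

18.1 m³/s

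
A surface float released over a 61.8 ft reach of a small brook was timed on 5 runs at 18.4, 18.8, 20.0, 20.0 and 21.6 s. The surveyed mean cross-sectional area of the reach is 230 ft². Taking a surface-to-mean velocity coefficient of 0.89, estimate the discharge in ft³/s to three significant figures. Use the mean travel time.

t̄ = (18.4 + 18.8 + 20.0 + 20.0 + 21.6) / 5 = 19.76 s
v_surface = L / t̄ = 61.8 / 19.76 = 3.128 ft/s
v_mean = 0.89 × 3.128 = 2.784 ft/s
Q = A × v_mean = 230 × 2.784 = 640.2 ft³/s

640 ft³/s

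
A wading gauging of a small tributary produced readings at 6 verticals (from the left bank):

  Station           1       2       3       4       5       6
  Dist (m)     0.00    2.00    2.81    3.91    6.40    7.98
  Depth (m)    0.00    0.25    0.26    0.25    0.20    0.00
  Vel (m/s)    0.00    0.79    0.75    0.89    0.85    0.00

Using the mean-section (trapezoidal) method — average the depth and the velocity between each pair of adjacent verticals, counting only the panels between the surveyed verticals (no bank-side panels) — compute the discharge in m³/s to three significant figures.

Panel 1-2: Δb = 2 m, d̄ = (0.00+0.25)/2 = 0.125, v̄ = (0.00+0.79)/2 = 0.395 → q = 2×0.125×0.395 = 0.09875 m³/s
Panel 2-3: Δb = 0.81 m, d̄ = (0.25+0.26)/2 = 0.255, v̄ = (0.79+0.75)/2 = 0.77 → q = 0.81×0.255×0.77 = 0.1590 m³/s
Panel 3-4: Δb = 1.1 m, d̄ = (0.26+0.25)/2 = 0.255, v̄ = (0.75+0.89)/2 = 0.82 → q = 1.1×0.255×0.82 = 0.2300 m³/s
Panel 4-5: Δb = 2.49 m, d̄ = (0.25+0.20)/2 = 0.225, v̄ = (0.89+0.85)/2 = 0.87 → q = 2.49×0.225×0.87 = 0.4874 m³/s
Panel 5-6: Δb = 1.58 m, d̄ = (0.20+0.00)/2 = 0.1, v̄ = (0.85+0.00)/2 = 0.425 → q = 1.58×0.1×0.425 = 0.06715 m³/s
Q = Σ q = 1.042 m³/s

1.04 m³/s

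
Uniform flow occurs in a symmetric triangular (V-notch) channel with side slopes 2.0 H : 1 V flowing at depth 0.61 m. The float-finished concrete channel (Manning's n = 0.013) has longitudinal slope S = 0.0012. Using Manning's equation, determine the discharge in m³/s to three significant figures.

A = z·y² = 2.0×0.61² = 0.7442 m²
P = 2y√(1+z²) = 2×0.61×√(1+2.0²) = 2.728 m
R = A/P = 0.7442/2.728 = 0.2728 m
Q = (1/n)·A·R^(2/3)·S^(1/2) = (1/0.013) × 0.7442 × 0.2728^(2/3) × 0.0012^(1/2) = 0.8341 m³/s

0.834 m³/s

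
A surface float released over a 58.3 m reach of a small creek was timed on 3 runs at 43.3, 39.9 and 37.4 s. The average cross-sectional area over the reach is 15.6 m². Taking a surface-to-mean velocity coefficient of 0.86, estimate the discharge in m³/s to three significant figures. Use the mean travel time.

19.5 m³/s

t̄ = (43.3 + 39.9 + 37.4) / 3 = 40.2 s
v_surface = L / t̄ = 58.3 / 40.2 = 1.450 m/s
v_mean = 0.86 × 1.450 = 1.247 m/s
Q = A × v_mean = 15.6 × 1.247 = 19.46 m³/s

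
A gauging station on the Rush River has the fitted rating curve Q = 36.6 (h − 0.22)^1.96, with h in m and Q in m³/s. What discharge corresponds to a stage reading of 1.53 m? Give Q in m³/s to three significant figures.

62.1 m³/s

Q = 36.6 × (1.53 − 0.22)^1.96 = 36.6 × 1.31^1.96 = 62.13 m³/s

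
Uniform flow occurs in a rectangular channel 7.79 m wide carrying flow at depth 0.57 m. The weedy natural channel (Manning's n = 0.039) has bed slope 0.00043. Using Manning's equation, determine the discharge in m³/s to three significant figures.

A = b·y = 7.79 × 0.57 = 4.440 m²
P = b + 2y = 7.79 + 2×0.57 = 8.930 m
R = A/P = 4.440/8.930 = 0.4972 m
Q = (1/n)·A·R^(2/3)·S^(1/2) = (1/0.039) × 4.440 × 0.4972^(2/3) × 0.00043^(1/2) = 1.482 m³/s

1.48 m³/s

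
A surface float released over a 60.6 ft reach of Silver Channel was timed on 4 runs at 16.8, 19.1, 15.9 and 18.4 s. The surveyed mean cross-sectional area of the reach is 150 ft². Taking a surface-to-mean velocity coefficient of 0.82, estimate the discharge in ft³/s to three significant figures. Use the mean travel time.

425 ft³/s

t̄ = (16.8 + 19.1 + 15.9 + 18.4) / 4 = 17.55 s
v_surface = L / t̄ = 60.6 / 17.55 = 3.453 ft/s
v_mean = 0.82 × 3.453 = 2.831 ft/s
Q = A × v_mean = 150 × 2.831 = 424.7 ft³/s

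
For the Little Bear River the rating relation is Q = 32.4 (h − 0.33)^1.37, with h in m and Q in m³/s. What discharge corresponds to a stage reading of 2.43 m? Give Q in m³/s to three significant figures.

Q = 32.4 × (2.43 − 0.33)^1.37 = 32.4 × 2.1^1.37 = 89.53 m³/s

89.5 m³/s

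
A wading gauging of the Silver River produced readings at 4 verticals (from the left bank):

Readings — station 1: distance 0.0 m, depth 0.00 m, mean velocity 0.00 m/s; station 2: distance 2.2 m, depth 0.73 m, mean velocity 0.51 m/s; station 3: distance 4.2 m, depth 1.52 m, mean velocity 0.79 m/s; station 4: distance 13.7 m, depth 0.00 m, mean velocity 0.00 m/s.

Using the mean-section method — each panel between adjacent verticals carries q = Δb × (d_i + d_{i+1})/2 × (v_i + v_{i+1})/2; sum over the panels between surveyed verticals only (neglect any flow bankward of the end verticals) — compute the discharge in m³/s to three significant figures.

Panel 1-2: Δb = 2.2 m, d̄ = (0.00+0.73)/2 = 0.365, v̄ = (0.00+0.51)/2 = 0.255 → q = 2.2×0.365×0.255 = 0.2048 m³/s
Panel 2-3: Δb = 2 m, d̄ = (0.73+1.52)/2 = 1.125, v̄ = (0.51+0.79)/2 = 0.65 → q = 2×1.125×0.65 = 1.463 m³/s
Panel 3-4: Δb = 9.5 m, d̄ = (1.52+0.00)/2 = 0.76, v̄ = (0.79+0.00)/2 = 0.395 → q = 9.5×0.76×0.395 = 2.852 m³/s
Q = Σ q = 4.519 m³/s

4.52 m³/s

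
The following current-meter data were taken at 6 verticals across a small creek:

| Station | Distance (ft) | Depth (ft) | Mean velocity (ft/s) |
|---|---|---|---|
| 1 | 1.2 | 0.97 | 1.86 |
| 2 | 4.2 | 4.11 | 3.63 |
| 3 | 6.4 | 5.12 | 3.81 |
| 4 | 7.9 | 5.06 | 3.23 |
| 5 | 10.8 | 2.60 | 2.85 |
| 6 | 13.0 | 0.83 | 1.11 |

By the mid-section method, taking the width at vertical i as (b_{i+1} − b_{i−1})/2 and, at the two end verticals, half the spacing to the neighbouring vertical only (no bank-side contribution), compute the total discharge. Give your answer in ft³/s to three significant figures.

w_1 = (4.2 − 1.2)/2 = 1.5 ft; q_1 = 1.86 × 0.97 × 1.5 = 2.706 ft³/s
w_2 = (6.4 − 1.2)/2 = 2.6 ft; q_2 = 3.63 × 4.11 × 2.6 = 38.79 ft³/s
w_3 = (7.9 − 4.2)/2 = 1.85 ft; q_3 = 3.81 × 5.12 × 1.85 = 36.09 ft³/s
w_4 = (10.8 − 6.4)/2 = 2.2 ft; q_4 = 3.23 × 5.06 × 2.2 = 35.96 ft³/s
w_5 = (13.0 − 7.9)/2 = 2.55 ft; q_5 = 2.85 × 2.60 × 2.55 = 18.90 ft³/s
w_6 = (13.0 − 10.8)/2 = 1.1 ft; q_6 = 1.11 × 0.83 × 1.1 = 1.013 ft³/s
Q = Σ qᵢ = 133.5 ft³/s

133 ft³/s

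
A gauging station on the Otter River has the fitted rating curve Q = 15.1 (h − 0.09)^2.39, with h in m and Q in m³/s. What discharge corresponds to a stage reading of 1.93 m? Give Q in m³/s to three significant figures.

Q = 15.1 × (1.93 − 0.09)^2.39 = 15.1 × 1.84^2.39 = 64.85 m³/s

64.8 m³/s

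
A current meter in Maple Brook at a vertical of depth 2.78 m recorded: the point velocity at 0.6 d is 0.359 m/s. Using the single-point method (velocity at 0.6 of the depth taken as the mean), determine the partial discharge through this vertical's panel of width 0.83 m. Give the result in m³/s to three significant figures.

v̄ = v₀.₆ = 0.359 m/s
q = v̄ × d × w = 0.3590 × 2.78 × 0.83 = 0.8284 m³/s

0.828 m³/s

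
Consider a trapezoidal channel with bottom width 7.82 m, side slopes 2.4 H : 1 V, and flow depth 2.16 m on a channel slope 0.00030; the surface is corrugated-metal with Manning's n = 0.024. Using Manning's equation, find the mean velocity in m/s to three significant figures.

0.935 m/s

A = (b + z·y)·y = (7.82 + 2.4×2.16)×2.16 = 28.09 m²
P = b + 2y√(1+z²) = 7.82 + 2×2.16×√(1+2.4²) = 19.05 m
R = A/P = 28.09/19.05 = 1.474 m
Q = (1/n)·A·R^(2/3)·S^(1/2) = (1/0.024) × 28.09 × 1.474^(2/3) × 0.00030^(1/2) = 26.26 m³/s
V = Q/A = 26.26/28.09 = 0.9349 m/s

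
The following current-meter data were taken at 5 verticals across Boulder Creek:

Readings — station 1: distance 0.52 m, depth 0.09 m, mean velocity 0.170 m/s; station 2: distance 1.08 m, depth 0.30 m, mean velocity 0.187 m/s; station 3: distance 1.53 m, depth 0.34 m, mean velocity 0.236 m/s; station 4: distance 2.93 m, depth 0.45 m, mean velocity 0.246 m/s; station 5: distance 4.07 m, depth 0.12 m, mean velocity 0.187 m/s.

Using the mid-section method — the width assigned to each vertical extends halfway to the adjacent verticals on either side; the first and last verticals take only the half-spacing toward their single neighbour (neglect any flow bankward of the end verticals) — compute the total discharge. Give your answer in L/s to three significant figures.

260 L/s

w_1 = (1.08 − 0.52)/2 = 0.28 m; q_1 = 0.170 × 0.09 × 0.28 = 0.004284 m³/s
w_2 = (1.53 − 0.52)/2 = 0.505 m; q_2 = 0.187 × 0.30 × 0.505 = 0.02833 m³/s
w_3 = (2.93 − 1.08)/2 = 0.925 m; q_3 = 0.236 × 0.34 × 0.925 = 0.07422 m³/s
w_4 = (4.07 − 1.53)/2 = 1.27 m; q_4 = 0.246 × 0.45 × 1.27 = 0.1406 m³/s
w_5 = (4.07 − 2.93)/2 = 0.57 m; q_5 = 0.187 × 0.12 × 0.57 = 0.01279 m³/s
Q = Σ qᵢ = 0.2602 m³/s
= 0.2602 × 1000 = 260.2 L/s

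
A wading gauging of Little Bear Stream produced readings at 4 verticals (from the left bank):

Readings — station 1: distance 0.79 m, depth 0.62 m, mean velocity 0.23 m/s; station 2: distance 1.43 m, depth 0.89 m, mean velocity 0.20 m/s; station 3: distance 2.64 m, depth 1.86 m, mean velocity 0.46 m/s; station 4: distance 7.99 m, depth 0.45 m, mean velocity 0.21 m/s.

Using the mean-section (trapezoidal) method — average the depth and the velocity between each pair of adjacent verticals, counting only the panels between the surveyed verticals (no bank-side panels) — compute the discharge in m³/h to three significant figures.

Panel 1-2: Δb = 0.64 m, d̄ = (0.62+0.89)/2 = 0.755, v̄ = (0.23+0.20)/2 = 0.215 → q = 0.64×0.755×0.215 = 0.1039 m³/s
Panel 2-3: Δb = 1.21 m, d̄ = (0.89+1.86)/2 = 1.375, v̄ = (0.20+0.46)/2 = 0.33 → q = 1.21×1.375×0.33 = 0.5490 m³/s
Panel 3-4: Δb = 5.35 m, d̄ = (1.86+0.45)/2 = 1.155, v̄ = (0.46+0.21)/2 = 0.335 → q = 5.35×1.155×0.335 = 2.070 m³/s
Q = Σ q = 2.723 m³/s
= 2.723 × 3600 = 9803 m³/h

9800 m³/h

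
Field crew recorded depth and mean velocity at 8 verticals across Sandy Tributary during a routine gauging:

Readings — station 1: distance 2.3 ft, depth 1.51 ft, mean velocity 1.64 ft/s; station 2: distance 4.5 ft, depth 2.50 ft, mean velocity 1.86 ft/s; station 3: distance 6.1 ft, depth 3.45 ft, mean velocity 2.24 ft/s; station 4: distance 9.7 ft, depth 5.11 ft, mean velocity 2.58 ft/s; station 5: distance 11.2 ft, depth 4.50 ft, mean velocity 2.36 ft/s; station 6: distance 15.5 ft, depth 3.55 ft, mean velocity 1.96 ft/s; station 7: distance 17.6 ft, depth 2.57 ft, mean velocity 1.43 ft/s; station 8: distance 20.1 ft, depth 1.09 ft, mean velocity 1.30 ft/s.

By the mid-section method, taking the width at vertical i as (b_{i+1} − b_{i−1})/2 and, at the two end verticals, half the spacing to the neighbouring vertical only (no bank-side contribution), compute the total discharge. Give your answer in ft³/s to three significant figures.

129 ft³/s

w_1 = (4.5 − 2.3)/2 = 1.1 ft; q_1 = 1.64 × 1.51 × 1.1 = 2.724 ft³/s
w_2 = (6.1 − 2.3)/2 = 1.9 ft; q_2 = 1.86 × 2.50 × 1.9 = 8.835 ft³/s
w_3 = (9.7 − 4.5)/2 = 2.6 ft; q_3 = 2.24 × 3.45 × 2.6 = 20.09 ft³/s
w_4 = (11.2 − 6.1)/2 = 2.55 ft; q_4 = 2.58 × 5.11 × 2.55 = 33.62 ft³/s
w_5 = (15.5 − 9.7)/2 = 2.9 ft; q_5 = 2.36 × 4.50 × 2.9 = 30.80 ft³/s
w_6 = (17.6 − 11.2)/2 = 3.2 ft; q_6 = 1.96 × 3.55 × 3.2 = 22.27 ft³/s
w_7 = (20.1 − 15.5)/2 = 2.3 ft; q_7 = 1.43 × 2.57 × 2.3 = 8.453 ft³/s
w_8 = (20.1 − 17.6)/2 = 1.25 ft; q_8 = 1.30 × 1.09 × 1.25 = 1.771 ft³/s
Q = Σ qᵢ = 128.6 ft³/s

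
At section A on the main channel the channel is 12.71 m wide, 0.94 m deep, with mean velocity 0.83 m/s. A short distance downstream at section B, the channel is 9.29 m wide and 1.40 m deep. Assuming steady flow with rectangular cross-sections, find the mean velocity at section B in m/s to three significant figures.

0.762 m/s

Q = A₁V₁ = (12.71×0.94) × 0.83 = 9.916 m³/s
A₂ = 9.29 × 1.40 = 13.01 m²
V₂ = Q/A₂ = 9.916/13.01 = 0.7624 m/s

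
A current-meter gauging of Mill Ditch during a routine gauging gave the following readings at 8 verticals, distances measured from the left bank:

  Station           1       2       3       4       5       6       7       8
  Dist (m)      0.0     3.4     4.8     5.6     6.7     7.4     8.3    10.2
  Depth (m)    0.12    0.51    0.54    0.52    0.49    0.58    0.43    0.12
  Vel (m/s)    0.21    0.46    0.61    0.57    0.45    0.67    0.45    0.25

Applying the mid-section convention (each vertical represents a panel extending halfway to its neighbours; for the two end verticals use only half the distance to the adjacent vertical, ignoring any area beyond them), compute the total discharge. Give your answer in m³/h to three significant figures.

7410 m³/h

w_1 = (3.4 − 0.0)/2 = 1.7 m; q_1 = 0.21 × 0.12 × 1.7 = 0.04284 m³/s
w_2 = (4.8 − 0.0)/2 = 2.4 m; q_2 = 0.46 × 0.51 × 2.4 = 0.5630 m³/s
w_3 = (5.6 − 3.4)/2 = 1.1 m; q_3 = 0.61 × 0.54 × 1.1 = 0.3623 m³/s
w_4 = (6.7 − 4.8)/2 = 0.95 m; q_4 = 0.57 × 0.52 × 0.95 = 0.2816 m³/s
w_5 = (7.4 − 5.6)/2 = 0.9 m; q_5 = 0.45 × 0.49 × 0.9 = 0.1985 m³/s
w_6 = (8.3 − 6.7)/2 = 0.8 m; q_6 = 0.67 × 0.58 × 0.8 = 0.3109 m³/s
w_7 = (10.2 − 7.4)/2 = 1.4 m; q_7 = 0.45 × 0.43 × 1.4 = 0.2709 m³/s
w_8 = (10.2 − 8.3)/2 = 0.95 m; q_8 = 0.25 × 0.12 × 0.95 = 0.02850 m³/s
Q = Σ qᵢ = 2.059 m³/s
= 2.059 × 3600 = 7411 m³/h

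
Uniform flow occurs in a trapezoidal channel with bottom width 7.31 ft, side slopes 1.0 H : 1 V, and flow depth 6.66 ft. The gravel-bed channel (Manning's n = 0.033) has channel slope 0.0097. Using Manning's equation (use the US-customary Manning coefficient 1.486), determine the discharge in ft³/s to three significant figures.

962 ft³/s

A = (b + z·y)·y = (7.31 + 1.0×6.66)×6.66 = 93.04 ft²
P = b + 2y√(1+z²) = 7.31 + 2×6.66×√(1+1.0²) = 26.15 ft
R = A/P = 93.04/26.15 = 3.558 ft
Q = (1.486/n)·A·R^(2/3)·S^(1/2) = (1.486/0.033) × 93.04 × 3.558^(2/3) × 0.0097^(1/2) = 961.7 ft³/s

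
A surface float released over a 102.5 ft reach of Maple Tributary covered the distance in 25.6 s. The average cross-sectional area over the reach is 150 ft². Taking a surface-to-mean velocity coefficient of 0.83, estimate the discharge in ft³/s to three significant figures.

v_surface = L / t̄ = 102.5 / 25.6 = 4.004 ft/s
v_mean = 0.83 × 4.004 = 3.323 ft/s
Q = A × v_mean = 150 × 3.323 = 498.5 ft³/s

498 ft³/s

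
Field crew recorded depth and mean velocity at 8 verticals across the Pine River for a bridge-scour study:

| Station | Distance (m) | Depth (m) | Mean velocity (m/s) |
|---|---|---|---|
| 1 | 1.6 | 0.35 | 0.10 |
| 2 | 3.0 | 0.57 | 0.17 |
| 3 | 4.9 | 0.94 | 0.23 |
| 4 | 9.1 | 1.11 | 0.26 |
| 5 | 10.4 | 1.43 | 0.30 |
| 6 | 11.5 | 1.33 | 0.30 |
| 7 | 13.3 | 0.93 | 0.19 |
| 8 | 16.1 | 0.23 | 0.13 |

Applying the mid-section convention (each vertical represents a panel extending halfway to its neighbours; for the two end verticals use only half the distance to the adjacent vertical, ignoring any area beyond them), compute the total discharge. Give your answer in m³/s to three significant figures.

w_1 = (3.0 − 1.6)/2 = 0.7 m; q_1 = 0.10 × 0.35 × 0.7 = 0.02450 m³/s
w_2 = (4.9 − 1.6)/2 = 1.65 m; q_2 = 0.17 × 0.57 × 1.65 = 0.1599 m³/s
w_3 = (9.1 − 3.0)/2 = 3.05 m; q_3 = 0.23 × 0.94 × 3.05 = 0.6594 m³/s
w_4 = (10.4 − 4.9)/2 = 2.75 m; q_4 = 0.26 × 1.11 × 2.75 = 0.7937 m³/s
w_5 = (11.5 − 9.1)/2 = 1.2 m; q_5 = 0.30 × 1.43 × 1.2 = 0.5148 m³/s
w_6 = (13.3 − 10.4)/2 = 1.45 m; q_6 = 0.30 × 1.33 × 1.45 = 0.5786 m³/s
w_7 = (16.1 − 11.5)/2 = 2.3 m; q_7 = 0.19 × 0.93 × 2.3 = 0.4064 m³/s
w_8 = (16.1 − 13.3)/2 = 1.4 m; q_8 = 0.13 × 0.23 × 1.4 = 0.04186 m³/s
Q = Σ qᵢ = 3.179 m³/s

3.18 m³/s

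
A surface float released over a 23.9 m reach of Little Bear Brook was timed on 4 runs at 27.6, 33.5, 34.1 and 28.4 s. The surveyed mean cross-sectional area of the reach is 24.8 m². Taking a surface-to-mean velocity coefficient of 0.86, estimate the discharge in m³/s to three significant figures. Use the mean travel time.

16.5 m³/s

t̄ = (27.6 + 33.5 + 34.1 + 28.4) / 4 = 30.9 s
v_surface = L / t̄ = 23.9 / 30.9 = 0.7735 m/s
v_mean = 0.86 × 0.7735 = 0.6652 m/s
Q = A × v_mean = 24.8 × 0.6652 = 16.50 m³/s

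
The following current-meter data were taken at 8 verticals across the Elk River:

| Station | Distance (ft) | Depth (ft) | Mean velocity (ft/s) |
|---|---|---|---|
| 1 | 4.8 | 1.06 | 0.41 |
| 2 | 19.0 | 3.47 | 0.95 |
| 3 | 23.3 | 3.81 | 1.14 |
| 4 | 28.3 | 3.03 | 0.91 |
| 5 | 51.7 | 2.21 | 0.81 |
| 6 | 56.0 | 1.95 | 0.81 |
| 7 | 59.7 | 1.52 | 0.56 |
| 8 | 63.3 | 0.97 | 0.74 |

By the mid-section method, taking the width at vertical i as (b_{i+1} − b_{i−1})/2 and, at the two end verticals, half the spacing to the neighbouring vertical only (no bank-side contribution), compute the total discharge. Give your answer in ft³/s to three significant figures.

128 ft³/s

w_1 = (19.0 − 4.8)/2 = 7.1 ft; q_1 = 0.41 × 1.06 × 7.1 = 3.086 ft³/s
w_2 = (23.3 − 4.8)/2 = 9.25 ft; q_2 = 0.95 × 3.47 × 9.25 = 30.49 ft³/s
w_3 = (28.3 − 19.0)/2 = 4.65 ft; q_3 = 1.14 × 3.81 × 4.65 = 20.20 ft³/s
w_4 = (51.7 − 23.3)/2 = 14.2 ft; q_4 = 0.91 × 3.03 × 14.2 = 39.15 ft³/s
w_5 = (56.0 − 28.3)/2 = 13.85 ft; q_5 = 0.81 × 2.21 × 13.85 = 24.79 ft³/s
w_6 = (59.7 − 51.7)/2 = 4 ft; q_6 = 0.81 × 1.95 × 4 = 6.318 ft³/s
w_7 = (63.3 − 56.0)/2 = 3.65 ft; q_7 = 0.56 × 1.52 × 3.65 = 3.107 ft³/s
w_8 = (63.3 − 59.7)/2 = 1.8 ft; q_8 = 0.74 × 0.97 × 1.8 = 1.292 ft³/s
Q = Σ qᵢ = 128.4 ft³/s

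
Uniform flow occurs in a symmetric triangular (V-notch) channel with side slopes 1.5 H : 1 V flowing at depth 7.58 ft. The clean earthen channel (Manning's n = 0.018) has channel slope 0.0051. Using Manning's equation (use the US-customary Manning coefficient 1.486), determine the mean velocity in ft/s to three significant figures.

12.7 ft/s

A = z·y² = 1.5×7.58² = 86.18 ft²
P = 2y√(1+z²) = 2×7.58×√(1+1.5²) = 27.33 ft
R = A/P = 86.18/27.33 = 3.153 ft
Q = (1.486/n)·A·R^(2/3)·S^(1/2) = (1.486/0.018) × 86.18 × 3.153^(2/3) × 0.0051^(1/2) = 1093 ft³/s
V = Q/A = 1093/86.18 = 12.68 ft/s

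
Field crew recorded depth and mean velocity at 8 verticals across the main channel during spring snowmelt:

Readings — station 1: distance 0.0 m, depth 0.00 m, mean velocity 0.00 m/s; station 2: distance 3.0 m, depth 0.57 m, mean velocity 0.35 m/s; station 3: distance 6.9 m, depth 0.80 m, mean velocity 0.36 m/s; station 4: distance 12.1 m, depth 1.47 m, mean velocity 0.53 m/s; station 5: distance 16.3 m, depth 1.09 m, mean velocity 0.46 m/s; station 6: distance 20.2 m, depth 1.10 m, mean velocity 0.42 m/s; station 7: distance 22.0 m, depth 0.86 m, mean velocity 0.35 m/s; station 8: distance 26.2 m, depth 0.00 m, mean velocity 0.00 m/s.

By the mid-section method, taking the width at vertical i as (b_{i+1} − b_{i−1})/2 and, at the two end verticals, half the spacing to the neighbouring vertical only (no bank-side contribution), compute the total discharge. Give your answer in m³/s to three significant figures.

9.91 m³/s

w_2 = (6.9 − 0.0)/2 = 3.45 m; q_2 = 0.35 × 0.57 × 3.45 = 0.6883 m³/s
w_3 = (12.1 − 3.0)/2 = 4.55 m; q_3 = 0.36 × 0.80 × 4.55 = 1.310 m³/s
w_4 = (16.3 − 6.9)/2 = 4.7 m; q_4 = 0.53 × 1.47 × 4.7 = 3.662 m³/s
w_5 = (20.2 − 12.1)/2 = 4.05 m; q_5 = 0.46 × 1.09 × 4.05 = 2.031 m³/s
w_6 = (22.0 − 16.3)/2 = 2.85 m; q_6 = 0.42 × 1.10 × 2.85 = 1.317 m³/s
w_7 = (26.2 − 20.2)/2 = 3 m; q_7 = 0.35 × 0.86 × 3 = 0.9030 m³/s
Stations 1, 8 contribute zero (depth or velocity is 0).
Q = Σ qᵢ = 9.911 m³/s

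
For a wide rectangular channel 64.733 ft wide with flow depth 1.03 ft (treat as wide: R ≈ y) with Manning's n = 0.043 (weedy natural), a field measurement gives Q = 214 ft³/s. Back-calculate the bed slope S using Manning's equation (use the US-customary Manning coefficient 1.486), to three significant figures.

0.00829

A = b·y = 64.733 × 1.03 = 66.67 ft²
Wide channel: R ≈ y = 1.03 ft
S = (Q·n / (1.486·A·R^(2/3)))² = (214×0.043 / (1.486×66.67×1.020))² = 0.008292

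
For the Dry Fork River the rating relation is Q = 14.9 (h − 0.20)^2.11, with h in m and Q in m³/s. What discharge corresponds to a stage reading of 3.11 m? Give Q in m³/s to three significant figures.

Q = 14.9 × (3.11 − 0.20)^2.11 = 14.9 × 2.91^2.11 = 141.9 m³/s

142 m³/s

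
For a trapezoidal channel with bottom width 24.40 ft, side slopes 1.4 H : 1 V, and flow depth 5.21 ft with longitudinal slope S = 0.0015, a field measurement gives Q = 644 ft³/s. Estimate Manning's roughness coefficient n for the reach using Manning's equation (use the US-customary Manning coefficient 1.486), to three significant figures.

A = (b + z·y)·y = (24.40 + 1.4×5.21)×5.21 = 165.1 ft²
P = b + 2y√(1+z²) = 24.40 + 2×5.21×√(1+1.4²) = 42.33 ft
R = A/P = 165.1/42.33 = 3.901 ft
n = (1.486/Q)·A·R^(2/3)·S^(1/2) = (1.486/644) × 165.1 × 2.478 × 0.03873 = 0.03657

0.0366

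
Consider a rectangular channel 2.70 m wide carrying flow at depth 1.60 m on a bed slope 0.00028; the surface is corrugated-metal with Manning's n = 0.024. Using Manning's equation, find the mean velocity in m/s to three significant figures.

A = b·y = 2.70 × 1.60 = 4.320 m²
P = b + 2y = 2.70 + 2×1.60 = 5.900 m
R = A/P = 4.320/5.900 = 0.7322 m
Q = (1/n)·A·R^(2/3)·S^(1/2) = (1/0.024) × 4.320 × 0.7322^(2/3) × 0.00028^(1/2) = 2.447 m³/s
V = Q/A = 2.447/4.320 = 0.5664 m/s

0.566 m/s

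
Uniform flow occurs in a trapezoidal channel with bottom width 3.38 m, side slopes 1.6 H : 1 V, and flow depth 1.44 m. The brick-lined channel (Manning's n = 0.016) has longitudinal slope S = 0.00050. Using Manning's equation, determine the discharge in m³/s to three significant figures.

A = (b + z·y)·y = (3.38 + 1.6×1.44)×1.44 = 8.185 m²
P = b + 2y√(1+z²) = 3.38 + 2×1.44×√(1+1.6²) = 8.814 m
R = A/P = 8.185/8.814 = 0.9286 m
Q = (1/n)·A·R^(2/3)·S^(1/2) = (1/0.016) × 8.185 × 0.9286^(2/3) × 0.00050^(1/2) = 10.89 m³/s

10.9 m³/s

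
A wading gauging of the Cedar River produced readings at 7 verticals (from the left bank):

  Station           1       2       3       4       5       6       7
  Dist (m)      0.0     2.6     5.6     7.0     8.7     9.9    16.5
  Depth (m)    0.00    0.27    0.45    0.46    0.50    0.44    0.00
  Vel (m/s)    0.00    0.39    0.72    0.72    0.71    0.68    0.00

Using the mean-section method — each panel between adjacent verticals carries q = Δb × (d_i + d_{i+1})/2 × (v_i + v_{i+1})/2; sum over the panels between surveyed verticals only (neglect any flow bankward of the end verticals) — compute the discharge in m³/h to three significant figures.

9340 m³/h

Panel 1-2: Δb = 2.6 m, d̄ = (0.00+0.27)/2 = 0.135, v̄ = (0.00+0.39)/2 = 0.195 → q = 2.6×0.135×0.195 = 0.06845 m³/s
Panel 2-3: Δb = 3 m, d̄ = (0.27+0.45)/2 = 0.36, v̄ = (0.39+0.72)/2 = 0.555 → q = 3×0.36×0.555 = 0.5994 m³/s
Panel 3-4: Δb = 1.4 m, d̄ = (0.45+0.46)/2 = 0.455, v̄ = (0.72+0.72)/2 = 0.72 → q = 1.4×0.455×0.72 = 0.4586 m³/s
Panel 4-5: Δb = 1.7 m, d̄ = (0.46+0.50)/2 = 0.48, v̄ = (0.72+0.71)/2 = 0.715 → q = 1.7×0.48×0.715 = 0.5834 m³/s
Panel 5-6: Δb = 1.2 m, d̄ = (0.50+0.44)/2 = 0.47, v̄ = (0.71+0.68)/2 = 0.695 → q = 1.2×0.47×0.695 = 0.3920 m³/s
Panel 6-7: Δb = 6.6 m, d̄ = (0.44+0.00)/2 = 0.22, v̄ = (0.68+0.00)/2 = 0.34 → q = 6.6×0.22×0.34 = 0.4937 m³/s
Q = Σ q = 2.596 m³/s
= 2.596 × 3600 = 9344 m³/h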